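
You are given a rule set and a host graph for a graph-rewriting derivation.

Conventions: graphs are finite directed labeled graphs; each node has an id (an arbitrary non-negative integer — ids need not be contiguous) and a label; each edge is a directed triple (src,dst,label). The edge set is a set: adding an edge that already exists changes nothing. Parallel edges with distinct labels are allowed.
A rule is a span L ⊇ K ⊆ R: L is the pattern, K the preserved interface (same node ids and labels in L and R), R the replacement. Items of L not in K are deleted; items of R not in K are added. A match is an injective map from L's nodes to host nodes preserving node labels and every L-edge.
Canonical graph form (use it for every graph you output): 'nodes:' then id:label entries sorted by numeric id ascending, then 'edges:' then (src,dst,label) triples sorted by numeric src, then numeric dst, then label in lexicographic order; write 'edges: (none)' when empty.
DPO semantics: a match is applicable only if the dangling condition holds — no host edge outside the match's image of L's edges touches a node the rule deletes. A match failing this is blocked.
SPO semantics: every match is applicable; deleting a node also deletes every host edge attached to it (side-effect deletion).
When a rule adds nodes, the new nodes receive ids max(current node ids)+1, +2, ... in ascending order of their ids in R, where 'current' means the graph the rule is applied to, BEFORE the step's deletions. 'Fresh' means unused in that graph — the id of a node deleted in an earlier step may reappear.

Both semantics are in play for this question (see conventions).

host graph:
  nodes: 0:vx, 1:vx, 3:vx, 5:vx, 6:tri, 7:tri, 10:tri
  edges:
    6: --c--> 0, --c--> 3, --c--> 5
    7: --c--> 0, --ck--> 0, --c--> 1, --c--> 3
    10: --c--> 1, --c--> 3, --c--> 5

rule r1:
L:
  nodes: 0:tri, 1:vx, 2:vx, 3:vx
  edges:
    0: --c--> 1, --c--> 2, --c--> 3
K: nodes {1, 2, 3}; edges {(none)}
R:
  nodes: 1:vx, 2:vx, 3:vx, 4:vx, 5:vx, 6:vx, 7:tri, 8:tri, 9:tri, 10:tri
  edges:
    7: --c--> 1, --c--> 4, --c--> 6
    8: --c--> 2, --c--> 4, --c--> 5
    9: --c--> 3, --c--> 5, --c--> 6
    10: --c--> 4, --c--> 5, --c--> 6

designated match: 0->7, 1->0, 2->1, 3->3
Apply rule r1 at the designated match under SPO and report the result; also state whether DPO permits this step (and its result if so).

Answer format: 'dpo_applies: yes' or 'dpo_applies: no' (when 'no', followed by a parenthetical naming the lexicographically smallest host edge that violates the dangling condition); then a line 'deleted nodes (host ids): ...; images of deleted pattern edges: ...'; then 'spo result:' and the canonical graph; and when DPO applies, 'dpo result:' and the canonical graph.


dpo_applies: no
(the rule deletes node 7, which keeps host edge (7,0,ck) outside the match image — the dangling condition fails, DPO blocks; SPO proceeds and side-deletes such edges)
deleted nodes (host ids): 7; images of deleted pattern edges: (7,0,c); (7,1,c); (7,3,c)
spo result:
nodes: 0:vx, 1:vx, 3:vx, 5:vx, 6:tri, 10:tri, 11:vx, 12:vx, 13:vx, 14:tri, 15:tri, 16:tri, 17:tri
edges: (6,0,c); (6,3,c); (6,5,c); (10,1,c); (10,3,c); (10,5,c); (14,0,c); (14,11,c); (14,13,c); (15,1,c); (15,11,c); (15,12,c); (16,3,c); (16,12,c); (16,13,c); (17,11,c); (17,12,c); (17,13,c)


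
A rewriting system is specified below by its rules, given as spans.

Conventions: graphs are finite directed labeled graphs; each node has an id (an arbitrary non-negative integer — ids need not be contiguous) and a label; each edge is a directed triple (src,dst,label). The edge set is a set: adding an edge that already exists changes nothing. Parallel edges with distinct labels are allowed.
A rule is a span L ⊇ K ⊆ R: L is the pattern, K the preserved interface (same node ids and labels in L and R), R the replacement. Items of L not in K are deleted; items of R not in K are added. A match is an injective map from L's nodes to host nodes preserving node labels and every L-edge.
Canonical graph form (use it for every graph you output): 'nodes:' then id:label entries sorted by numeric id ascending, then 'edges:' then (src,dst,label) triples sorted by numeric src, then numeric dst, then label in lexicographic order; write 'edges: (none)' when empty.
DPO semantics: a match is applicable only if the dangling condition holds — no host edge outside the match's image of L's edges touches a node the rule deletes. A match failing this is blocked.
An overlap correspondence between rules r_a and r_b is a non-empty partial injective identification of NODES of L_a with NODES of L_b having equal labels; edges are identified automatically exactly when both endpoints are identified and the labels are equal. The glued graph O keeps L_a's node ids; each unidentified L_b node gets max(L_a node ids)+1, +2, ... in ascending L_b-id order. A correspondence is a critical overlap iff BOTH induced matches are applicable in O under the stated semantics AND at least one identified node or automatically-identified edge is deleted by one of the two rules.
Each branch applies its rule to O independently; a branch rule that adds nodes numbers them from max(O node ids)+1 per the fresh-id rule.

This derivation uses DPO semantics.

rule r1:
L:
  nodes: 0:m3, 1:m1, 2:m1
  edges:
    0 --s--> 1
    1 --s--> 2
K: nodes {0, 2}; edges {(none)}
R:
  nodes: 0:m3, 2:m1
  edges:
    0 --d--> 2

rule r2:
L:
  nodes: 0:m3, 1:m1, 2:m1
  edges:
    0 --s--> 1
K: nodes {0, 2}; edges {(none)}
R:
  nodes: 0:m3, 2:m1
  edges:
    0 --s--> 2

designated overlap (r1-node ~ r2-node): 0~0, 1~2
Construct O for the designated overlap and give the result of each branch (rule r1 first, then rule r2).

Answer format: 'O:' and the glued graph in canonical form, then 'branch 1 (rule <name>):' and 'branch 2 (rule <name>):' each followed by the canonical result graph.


O:
nodes: 0:m3, 1:m1, 2:m1, 3:m1
edges: (0,1,s); (0,3,s); (1,2,s)
branch 1 (rule r1):
nodes: 0:m3, 2:m1, 3:m1
edges: (0,2,d); (0,3,s)
branch 2 (rule r2):
nodes: 0:m3, 1:m1, 2:m1
edges: (0,1,s); (1,2,s)


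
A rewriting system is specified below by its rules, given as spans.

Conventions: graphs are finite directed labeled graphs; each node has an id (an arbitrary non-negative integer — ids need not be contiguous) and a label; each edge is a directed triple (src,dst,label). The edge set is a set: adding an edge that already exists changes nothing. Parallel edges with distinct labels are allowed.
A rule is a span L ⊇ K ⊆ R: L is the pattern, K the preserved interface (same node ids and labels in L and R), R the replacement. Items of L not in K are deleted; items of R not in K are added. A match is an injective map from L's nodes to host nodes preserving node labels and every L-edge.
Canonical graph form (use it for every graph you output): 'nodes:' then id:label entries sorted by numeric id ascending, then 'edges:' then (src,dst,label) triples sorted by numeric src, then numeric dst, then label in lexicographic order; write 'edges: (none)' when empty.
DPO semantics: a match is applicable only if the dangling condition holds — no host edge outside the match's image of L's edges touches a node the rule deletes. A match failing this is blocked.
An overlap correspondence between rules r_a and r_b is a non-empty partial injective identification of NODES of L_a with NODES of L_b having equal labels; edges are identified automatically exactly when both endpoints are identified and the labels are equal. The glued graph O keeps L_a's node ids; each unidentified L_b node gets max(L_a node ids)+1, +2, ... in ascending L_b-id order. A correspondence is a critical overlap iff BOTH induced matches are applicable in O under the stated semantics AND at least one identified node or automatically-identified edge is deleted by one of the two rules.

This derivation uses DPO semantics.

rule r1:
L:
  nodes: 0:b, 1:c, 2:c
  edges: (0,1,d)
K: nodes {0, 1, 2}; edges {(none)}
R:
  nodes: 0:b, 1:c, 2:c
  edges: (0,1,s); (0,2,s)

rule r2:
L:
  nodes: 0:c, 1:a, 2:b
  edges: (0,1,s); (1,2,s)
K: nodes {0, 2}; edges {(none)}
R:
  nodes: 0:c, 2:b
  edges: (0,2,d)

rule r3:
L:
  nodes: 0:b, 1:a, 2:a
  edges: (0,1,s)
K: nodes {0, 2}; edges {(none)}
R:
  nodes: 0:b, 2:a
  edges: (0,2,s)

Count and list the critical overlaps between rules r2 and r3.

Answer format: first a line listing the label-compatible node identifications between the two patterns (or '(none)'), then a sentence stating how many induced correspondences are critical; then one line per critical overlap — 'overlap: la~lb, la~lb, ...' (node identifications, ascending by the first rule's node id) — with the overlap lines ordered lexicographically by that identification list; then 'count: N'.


label-compatible node identifications between L(r2) and L(r3): 1~1, 1~2, 2~0
2 of the induced correspondences are critical overlaps of r2 and r3.
overlap: 1~2
overlap: 1~2, 2~0
count: 2


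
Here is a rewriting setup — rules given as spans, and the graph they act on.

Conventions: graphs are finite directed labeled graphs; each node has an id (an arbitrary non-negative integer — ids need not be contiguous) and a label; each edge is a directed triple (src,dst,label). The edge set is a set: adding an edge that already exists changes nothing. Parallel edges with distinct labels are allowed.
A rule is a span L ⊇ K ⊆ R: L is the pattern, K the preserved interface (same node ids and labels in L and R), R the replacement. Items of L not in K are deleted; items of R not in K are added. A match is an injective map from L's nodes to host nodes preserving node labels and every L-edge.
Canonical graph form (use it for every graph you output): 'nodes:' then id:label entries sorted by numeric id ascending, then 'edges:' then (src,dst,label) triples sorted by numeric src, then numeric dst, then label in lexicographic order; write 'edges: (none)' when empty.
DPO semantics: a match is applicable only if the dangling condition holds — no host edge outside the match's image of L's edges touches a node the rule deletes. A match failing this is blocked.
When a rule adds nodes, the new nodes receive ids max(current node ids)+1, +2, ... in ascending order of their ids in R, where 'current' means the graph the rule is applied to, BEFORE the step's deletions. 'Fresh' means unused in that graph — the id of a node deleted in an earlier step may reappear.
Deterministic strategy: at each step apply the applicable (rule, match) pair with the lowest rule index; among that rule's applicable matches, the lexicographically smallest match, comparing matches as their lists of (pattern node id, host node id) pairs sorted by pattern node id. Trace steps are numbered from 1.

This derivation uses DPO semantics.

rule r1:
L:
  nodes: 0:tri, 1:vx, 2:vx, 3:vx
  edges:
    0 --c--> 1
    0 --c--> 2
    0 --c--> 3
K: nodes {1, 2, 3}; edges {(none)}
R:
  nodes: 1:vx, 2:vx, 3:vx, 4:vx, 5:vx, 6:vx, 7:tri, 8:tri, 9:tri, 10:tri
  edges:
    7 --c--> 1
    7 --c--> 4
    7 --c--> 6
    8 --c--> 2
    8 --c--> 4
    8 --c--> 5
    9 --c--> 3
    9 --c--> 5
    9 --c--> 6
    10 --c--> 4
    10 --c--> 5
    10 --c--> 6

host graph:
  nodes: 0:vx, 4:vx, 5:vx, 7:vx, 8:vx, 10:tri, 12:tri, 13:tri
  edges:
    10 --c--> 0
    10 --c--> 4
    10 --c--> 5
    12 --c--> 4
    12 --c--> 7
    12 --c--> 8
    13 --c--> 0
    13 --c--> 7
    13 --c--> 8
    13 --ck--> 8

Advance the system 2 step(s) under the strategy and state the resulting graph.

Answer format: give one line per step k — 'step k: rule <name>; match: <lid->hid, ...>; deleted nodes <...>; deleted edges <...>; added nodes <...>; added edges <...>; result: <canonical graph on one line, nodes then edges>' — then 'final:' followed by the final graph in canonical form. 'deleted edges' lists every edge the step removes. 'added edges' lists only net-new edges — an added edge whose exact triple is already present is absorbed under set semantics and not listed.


step 1: rule r1; match: 0->10, 1->0, 2->4, 3->5; deleted nodes 10; deleted edges (10,0,c); (10,4,c); (10,5,c); added nodes 14, 15, 16, 17, 18, 19, 20; added edges (17,0,c); (17,14,c); (17,16,c); (18,4,c); (18,14,c); (18,15,c); (19,5,c); (19,15,c); (19,16,c); (20,14,c); (20,15,c); (20,16,c); result: nodes: 0:vx, 4:vx, 5:vx, 7:vx, 8:vx, 12:tri, 13:tri, 14:vx, 15:vx, 16:vx, 17:tri, 18:tri, 19:tri, 20:tri edges: (12,4,c); (12,7,c); (12,8,c); (13,0,c); (13,7,c); (13,8,c); (13,8,ck); (17,0,c); (17,14,c); (17,16,c); (18,4,c); (18,14,c); (18,15,c); (19,5,c); (19,15,c); (19,16,c); (20,14,c); (20,15,c); (20,16,c)
step 2: rule r1; match: 0->12, 1->4, 2->7, 3->8; deleted nodes 12; deleted edges (12,4,c); (12,7,c); (12,8,c); added nodes 21, 22, 23, 24, 25, 26, 27; added edges (24,4,c); (24,21,c); (24,23,c); (25,7,c); (25,21,c); (25,22,c); (26,8,c); (26,22,c); (26,23,c); (27,21,c); (27,22,c); (27,23,c); result: nodes: 0:vx, 4:vx, 5:vx, 7:vx, 8:vx, 13:tri, 14:vx, 15:vx, 16:vx, 17:tri, 18:tri, 19:tri, 20:tri, 21:vx, 22:vx, 23:vx, 24:tri, 25:tri, 26:tri, 27:tri edges: (13,0,c); (13,7,c); (13,8,c); (13,8,ck); (17,0,c); (17,14,c); (17,16,c); (18,4,c); (18,14,c); (18,15,c); (19,5,c); (19,15,c); (19,16,c); (20,14,c); (20,15,c); (20,16,c); (24,4,c); (24,21,c); (24,23,c); (25,7,c); (25,21,c); (25,22,c); (26,8,c); (26,22,c); (26,23,c); (27,21,c); (27,22,c); (27,23,c)
final:
nodes: 0:vx, 4:vx, 5:vx, 7:vx, 8:vx, 13:tri, 14:vx, 15:vx, 16:vx, 17:tri, 18:tri, 19:tri, 20:tri, 21:vx, 22:vx, 23:vx, 24:tri, 25:tri, 26:tri, 27:tri
edges: (13,0,c); (13,7,c); (13,8,c); (13,8,ck); (17,0,c); (17,14,c); (17,16,c); (18,4,c); (18,14,c); (18,15,c); (19,5,c); (19,15,c); (19,16,c); (20,14,c); (20,15,c); (20,16,c); (24,4,c); (24,21,c); (24,23,c); (25,7,c); (25,21,c); (25,22,c); (26,8,c); (26,22,c); (26,23,c); (27,21,c); (27,22,c); (27,23,c)


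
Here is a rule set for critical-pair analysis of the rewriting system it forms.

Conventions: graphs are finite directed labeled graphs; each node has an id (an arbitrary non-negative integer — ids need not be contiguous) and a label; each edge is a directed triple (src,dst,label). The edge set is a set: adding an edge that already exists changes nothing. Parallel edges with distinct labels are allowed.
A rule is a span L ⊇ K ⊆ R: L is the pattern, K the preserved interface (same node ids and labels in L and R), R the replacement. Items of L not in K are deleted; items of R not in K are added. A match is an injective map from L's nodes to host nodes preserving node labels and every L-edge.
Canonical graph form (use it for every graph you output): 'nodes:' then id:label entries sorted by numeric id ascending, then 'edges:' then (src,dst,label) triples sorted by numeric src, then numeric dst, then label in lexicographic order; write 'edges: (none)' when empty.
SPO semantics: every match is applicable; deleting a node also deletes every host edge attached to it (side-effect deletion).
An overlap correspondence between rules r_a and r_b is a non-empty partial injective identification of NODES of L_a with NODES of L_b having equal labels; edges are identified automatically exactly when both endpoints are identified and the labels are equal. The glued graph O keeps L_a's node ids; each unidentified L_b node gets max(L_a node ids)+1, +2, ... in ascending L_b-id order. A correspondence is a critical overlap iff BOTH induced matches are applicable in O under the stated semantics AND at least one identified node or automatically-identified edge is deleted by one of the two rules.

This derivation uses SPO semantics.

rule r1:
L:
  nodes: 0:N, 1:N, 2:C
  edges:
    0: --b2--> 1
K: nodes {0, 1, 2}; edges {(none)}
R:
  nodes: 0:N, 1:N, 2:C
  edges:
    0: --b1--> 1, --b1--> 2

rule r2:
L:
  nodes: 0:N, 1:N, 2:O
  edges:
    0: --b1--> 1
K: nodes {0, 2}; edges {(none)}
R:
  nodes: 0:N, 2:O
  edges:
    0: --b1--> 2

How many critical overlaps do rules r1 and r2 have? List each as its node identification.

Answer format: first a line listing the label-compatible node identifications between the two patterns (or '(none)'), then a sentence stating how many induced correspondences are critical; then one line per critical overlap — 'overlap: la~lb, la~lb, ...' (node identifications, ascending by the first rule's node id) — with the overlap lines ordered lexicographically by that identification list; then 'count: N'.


label-compatible node identifications between L(r1) and L(r2): 0~0, 0~1, 1~0, 1~1
4 of the induced correspondences are critical overlaps of r1 and r2.
overlap: 0~0, 1~1
overlap: 0~1
overlap: 0~1, 1~0
overlap: 1~1
count: 4


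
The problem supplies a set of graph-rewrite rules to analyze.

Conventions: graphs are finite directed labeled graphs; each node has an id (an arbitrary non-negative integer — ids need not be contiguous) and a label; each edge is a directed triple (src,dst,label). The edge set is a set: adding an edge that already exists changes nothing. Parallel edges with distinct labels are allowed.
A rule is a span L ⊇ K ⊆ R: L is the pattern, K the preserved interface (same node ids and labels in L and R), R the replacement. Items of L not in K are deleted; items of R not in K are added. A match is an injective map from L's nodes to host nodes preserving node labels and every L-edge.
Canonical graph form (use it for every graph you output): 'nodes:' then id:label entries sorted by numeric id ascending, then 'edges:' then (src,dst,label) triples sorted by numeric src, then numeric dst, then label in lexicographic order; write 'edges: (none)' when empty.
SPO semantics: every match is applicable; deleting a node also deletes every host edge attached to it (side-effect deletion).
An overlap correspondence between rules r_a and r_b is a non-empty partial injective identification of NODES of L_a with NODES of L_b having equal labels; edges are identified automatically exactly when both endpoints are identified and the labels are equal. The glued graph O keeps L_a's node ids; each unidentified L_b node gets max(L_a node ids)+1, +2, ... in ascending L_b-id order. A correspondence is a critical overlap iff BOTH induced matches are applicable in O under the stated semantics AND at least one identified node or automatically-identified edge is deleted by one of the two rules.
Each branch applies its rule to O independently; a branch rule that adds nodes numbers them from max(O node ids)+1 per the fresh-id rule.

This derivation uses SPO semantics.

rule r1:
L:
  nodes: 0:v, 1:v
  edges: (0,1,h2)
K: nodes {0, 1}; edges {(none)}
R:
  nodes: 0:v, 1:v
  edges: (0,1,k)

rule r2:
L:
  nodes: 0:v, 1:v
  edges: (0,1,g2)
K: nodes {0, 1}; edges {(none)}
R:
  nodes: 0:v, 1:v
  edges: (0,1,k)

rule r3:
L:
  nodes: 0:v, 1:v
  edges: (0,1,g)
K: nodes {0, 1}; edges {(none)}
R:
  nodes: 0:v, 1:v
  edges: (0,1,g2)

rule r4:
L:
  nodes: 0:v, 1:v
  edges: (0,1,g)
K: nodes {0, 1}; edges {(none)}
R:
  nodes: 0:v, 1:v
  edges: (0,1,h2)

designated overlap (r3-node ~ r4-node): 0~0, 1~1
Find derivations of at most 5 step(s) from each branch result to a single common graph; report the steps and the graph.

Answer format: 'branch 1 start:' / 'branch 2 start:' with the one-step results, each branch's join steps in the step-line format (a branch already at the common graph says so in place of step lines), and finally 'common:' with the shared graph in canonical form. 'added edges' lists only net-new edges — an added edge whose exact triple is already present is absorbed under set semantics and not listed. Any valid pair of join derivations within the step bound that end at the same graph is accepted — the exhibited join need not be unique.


branch 1 start:
nodes: 0:v, 1:v
edges: (0,1,g2)
branch 2 start:
nodes: 0:v, 1:v
edges: (0,1,h2)
branch 1 step 1: rule r2; match: 0->0, 1->1; deleted nodes (none); deleted edges (0,1,g2); added nodes (none); added edges (0,1,k); result: nodes: 0:v, 1:v edges: (0,1,k)
branch 2 step 1: rule r1; match: 0->0, 1->1; deleted nodes (none); deleted edges (0,1,h2); added nodes (none); added edges (0,1,k); result: nodes: 0:v, 1:v edges: (0,1,k)
common:
nodes: 0:v, 1:v
edges: (0,1,k)


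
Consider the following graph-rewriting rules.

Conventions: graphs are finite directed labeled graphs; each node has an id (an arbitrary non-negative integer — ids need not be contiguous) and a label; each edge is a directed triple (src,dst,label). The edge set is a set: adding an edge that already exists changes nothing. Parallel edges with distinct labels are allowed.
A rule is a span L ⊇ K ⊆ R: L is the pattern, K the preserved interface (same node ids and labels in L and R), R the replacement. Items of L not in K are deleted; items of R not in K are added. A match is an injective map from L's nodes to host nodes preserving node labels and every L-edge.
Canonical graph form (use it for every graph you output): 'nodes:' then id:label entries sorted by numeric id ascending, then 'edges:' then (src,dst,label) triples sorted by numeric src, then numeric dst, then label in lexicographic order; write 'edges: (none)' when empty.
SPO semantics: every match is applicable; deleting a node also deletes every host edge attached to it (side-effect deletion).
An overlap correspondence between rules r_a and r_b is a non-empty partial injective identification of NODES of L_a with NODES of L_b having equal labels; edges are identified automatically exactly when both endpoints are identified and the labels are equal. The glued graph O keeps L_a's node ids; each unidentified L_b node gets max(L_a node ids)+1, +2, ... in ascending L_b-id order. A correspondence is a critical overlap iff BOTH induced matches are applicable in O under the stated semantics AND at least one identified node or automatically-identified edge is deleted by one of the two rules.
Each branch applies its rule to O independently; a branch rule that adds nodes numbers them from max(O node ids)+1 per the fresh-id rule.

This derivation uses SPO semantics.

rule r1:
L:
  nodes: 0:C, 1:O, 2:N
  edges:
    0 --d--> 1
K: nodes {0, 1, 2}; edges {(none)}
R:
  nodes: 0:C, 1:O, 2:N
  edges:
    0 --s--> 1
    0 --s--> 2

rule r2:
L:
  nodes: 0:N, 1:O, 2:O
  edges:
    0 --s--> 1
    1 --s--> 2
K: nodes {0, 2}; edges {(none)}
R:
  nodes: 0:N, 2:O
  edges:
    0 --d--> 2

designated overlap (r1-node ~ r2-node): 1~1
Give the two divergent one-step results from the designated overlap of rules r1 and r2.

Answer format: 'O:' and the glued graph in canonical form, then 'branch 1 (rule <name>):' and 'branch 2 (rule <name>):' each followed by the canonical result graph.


O:
nodes: 0:C, 1:O, 2:N, 3:N, 4:O
edges: (0,1,d); (1,4,s); (3,1,s)
branch 1 (rule r1):
nodes: 0:C, 1:O, 2:N, 3:N, 4:O
edges: (0,1,s); (0,2,s); (1,4,s); (3,1,s)
branch 2 (rule r2):
nodes: 0:C, 2:N, 3:N, 4:O
edges: (3,4,d)


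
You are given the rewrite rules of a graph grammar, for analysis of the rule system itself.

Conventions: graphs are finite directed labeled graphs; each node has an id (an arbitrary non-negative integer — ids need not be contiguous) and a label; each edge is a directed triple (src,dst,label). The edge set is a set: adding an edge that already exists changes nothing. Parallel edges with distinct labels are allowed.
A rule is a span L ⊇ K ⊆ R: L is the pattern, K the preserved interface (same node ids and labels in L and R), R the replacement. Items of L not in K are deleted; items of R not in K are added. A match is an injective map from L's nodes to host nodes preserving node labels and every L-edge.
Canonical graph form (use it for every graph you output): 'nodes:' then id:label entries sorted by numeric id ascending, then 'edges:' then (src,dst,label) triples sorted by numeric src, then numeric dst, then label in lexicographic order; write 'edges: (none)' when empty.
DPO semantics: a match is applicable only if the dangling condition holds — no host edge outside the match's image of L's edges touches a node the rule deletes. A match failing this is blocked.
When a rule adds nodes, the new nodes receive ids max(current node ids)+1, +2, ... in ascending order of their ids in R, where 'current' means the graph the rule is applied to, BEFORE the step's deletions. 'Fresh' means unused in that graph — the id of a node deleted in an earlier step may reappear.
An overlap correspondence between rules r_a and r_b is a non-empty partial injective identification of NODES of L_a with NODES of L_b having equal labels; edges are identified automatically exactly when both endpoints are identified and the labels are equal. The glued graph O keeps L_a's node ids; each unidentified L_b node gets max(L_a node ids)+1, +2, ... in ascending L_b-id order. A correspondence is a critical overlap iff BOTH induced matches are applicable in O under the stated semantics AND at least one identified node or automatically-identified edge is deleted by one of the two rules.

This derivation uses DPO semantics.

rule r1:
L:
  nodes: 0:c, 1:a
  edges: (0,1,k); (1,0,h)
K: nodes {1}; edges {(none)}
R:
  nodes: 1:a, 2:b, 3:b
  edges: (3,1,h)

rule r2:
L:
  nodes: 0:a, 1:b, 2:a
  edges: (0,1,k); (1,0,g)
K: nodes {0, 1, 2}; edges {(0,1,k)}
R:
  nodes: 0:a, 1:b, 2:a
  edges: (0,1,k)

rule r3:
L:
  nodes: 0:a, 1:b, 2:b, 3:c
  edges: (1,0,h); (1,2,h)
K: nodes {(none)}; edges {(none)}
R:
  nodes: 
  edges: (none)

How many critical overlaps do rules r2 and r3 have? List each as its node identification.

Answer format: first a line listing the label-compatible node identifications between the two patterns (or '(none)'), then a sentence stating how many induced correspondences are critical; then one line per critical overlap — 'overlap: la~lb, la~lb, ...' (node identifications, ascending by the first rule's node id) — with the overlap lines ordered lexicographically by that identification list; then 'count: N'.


label-compatible node identifications between L(r2) and L(r3): 0~0, 1~1, 1~2, 2~0
1 of the induced correspondences is a critical overlap of r2 and r3.
overlap: 2~0
count: 1


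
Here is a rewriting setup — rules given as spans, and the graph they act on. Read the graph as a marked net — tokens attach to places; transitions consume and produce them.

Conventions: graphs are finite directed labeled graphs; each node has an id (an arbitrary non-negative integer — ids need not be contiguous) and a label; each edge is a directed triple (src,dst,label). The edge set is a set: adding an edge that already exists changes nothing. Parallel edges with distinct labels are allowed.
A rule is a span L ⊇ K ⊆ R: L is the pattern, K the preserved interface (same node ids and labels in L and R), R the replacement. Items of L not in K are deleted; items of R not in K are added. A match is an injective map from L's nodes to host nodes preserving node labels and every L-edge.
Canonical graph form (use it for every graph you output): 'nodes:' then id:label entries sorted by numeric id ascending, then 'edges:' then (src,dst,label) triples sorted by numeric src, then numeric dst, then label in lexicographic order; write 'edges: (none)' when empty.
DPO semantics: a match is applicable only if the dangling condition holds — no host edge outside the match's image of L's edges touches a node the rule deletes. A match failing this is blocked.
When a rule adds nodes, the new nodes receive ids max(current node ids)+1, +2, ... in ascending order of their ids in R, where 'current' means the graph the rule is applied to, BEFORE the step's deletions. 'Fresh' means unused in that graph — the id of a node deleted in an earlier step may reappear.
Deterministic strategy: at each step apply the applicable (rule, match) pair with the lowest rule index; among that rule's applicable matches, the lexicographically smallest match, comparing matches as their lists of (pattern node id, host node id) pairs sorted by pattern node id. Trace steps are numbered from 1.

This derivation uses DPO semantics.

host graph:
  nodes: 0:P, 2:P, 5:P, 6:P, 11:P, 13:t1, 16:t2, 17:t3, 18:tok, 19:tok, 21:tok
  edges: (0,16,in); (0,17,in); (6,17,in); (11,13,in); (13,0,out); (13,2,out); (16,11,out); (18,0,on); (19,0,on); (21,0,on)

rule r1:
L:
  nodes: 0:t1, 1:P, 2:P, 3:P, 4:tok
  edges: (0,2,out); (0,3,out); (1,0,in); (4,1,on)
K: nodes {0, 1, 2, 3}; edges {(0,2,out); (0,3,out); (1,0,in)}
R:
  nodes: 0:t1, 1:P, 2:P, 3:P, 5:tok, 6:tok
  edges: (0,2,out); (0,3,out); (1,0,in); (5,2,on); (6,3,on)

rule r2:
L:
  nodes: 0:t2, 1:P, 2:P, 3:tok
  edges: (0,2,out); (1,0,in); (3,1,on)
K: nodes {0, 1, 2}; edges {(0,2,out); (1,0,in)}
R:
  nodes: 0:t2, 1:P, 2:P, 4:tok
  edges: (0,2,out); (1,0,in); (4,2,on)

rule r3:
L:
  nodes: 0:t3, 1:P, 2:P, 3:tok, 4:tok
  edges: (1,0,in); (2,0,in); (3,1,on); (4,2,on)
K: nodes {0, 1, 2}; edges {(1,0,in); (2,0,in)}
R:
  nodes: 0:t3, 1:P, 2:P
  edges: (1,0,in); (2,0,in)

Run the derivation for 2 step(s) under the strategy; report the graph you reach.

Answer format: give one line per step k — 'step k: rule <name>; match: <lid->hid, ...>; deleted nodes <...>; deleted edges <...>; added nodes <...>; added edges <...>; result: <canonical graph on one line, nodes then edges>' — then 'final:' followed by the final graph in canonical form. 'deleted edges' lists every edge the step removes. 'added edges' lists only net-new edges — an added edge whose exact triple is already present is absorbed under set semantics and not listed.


step 1: rule r2; match: 0->16, 1->0, 2->11, 3->18; deleted nodes 18; deleted edges (18,0,on); added nodes 22; added edges (22,11,on); result: nodes: 0:P, 2:P, 5:P, 6:P, 11:P, 13:t1, 16:t2, 17:t3, 19:tok, 21:tok, 22:tok edges: (0,16,in); (0,17,in); (6,17,in); (11,13,in); (13,0,out); (13,2,out); (16,11,out); (19,0,on); (21,0,on); (22,11,on)
step 2: rule r1; match: 0->13, 1->11, 2->0, 3->2, 4->22; deleted nodes 22; deleted edges (22,11,on); added nodes 23, 24; added edges (23,0,on); (24,2,on); result: nodes: 0:P, 2:P, 5:P, 6:P, 11:P, 13:t1, 16:t2, 17:t3, 19:tok, 21:tok, 23:tok, 24:tok edges: (0,16,in); (0,17,in); (6,17,in); (11,13,in); (13,0,out); (13,2,out); (16,11,out); (19,0,on); (21,0,on); (23,0,on); (24,2,on)
final:
nodes: 0:P, 2:P, 5:P, 6:P, 11:P, 13:t1, 16:t2, 17:t3, 19:tok, 21:tok, 23:tok, 24:tok
edges: (0,16,in); (0,17,in); (6,17,in); (11,13,in); (13,0,out); (13,2,out); (16,11,out); (19,0,on); (21,0,on); (23,0,on); (24,2,on)


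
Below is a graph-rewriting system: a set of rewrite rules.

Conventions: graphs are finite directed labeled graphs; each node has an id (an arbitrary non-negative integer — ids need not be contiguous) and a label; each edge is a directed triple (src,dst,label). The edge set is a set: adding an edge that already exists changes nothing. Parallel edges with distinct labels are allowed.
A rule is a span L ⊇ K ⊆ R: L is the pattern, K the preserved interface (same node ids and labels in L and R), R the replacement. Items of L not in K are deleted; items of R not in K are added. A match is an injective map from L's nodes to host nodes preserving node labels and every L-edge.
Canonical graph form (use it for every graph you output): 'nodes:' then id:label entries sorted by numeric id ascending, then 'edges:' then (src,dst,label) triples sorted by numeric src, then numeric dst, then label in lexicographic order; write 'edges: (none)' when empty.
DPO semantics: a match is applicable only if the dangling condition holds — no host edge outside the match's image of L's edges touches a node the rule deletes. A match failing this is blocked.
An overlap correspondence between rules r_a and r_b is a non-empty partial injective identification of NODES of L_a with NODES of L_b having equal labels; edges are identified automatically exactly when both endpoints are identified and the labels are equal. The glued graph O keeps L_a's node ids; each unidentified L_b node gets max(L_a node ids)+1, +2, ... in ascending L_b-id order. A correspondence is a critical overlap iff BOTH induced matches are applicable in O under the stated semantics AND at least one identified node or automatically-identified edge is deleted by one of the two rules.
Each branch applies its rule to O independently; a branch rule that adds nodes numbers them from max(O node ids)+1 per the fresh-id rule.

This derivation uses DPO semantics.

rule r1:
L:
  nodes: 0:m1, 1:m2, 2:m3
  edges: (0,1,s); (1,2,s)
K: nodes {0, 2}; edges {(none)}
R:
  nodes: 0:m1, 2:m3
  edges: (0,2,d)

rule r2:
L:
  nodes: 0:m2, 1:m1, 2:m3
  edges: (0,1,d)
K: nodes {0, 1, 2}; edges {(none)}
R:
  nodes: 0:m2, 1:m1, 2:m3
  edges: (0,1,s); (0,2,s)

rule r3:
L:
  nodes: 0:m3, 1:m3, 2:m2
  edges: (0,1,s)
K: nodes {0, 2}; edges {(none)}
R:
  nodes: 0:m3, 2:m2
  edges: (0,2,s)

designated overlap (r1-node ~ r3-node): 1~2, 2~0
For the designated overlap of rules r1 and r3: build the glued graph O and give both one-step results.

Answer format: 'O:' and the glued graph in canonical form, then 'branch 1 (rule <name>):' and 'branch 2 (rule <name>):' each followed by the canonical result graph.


O:
nodes: 0:m1, 1:m2, 2:m3, 3:m3
edges: (0,1,s); (1,2,s); (2,3,s)
branch 1 (rule r1):
nodes: 0:m1, 2:m3, 3:m3
edges: (0,2,d); (2,3,s)
branch 2 (rule r3):
nodes: 0:m1, 1:m2, 2:m3
edges: (0,1,s); (1,2,s); (2,1,s)


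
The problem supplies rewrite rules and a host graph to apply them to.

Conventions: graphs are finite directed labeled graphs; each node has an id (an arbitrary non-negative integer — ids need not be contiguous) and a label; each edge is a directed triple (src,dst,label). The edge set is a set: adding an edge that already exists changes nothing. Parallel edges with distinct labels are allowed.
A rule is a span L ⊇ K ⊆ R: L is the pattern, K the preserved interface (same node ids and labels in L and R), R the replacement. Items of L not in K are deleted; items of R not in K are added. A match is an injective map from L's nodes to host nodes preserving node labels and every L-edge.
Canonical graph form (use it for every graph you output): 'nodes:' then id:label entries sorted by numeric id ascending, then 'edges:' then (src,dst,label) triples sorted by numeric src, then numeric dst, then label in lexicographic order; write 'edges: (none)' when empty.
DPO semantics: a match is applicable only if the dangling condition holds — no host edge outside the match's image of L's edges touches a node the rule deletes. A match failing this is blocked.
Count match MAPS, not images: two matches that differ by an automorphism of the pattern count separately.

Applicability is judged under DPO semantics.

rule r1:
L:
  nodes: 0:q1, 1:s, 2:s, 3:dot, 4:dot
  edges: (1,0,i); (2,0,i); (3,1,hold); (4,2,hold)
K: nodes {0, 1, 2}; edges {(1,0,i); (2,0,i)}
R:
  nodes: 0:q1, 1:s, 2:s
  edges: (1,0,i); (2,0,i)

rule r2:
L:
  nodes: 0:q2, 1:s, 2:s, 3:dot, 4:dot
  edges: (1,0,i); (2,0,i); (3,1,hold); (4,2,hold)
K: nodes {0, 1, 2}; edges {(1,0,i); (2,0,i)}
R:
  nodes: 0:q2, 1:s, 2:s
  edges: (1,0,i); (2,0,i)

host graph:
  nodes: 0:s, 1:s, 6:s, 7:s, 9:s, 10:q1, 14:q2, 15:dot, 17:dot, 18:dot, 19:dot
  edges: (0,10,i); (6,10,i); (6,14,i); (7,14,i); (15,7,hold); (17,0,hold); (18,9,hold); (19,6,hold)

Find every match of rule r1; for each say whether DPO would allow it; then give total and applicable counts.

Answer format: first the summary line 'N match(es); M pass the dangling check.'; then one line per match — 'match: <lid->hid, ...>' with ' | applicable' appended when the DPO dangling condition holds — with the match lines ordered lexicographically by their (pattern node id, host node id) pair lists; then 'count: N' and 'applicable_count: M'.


2 match(es); 2 pass the dangling check.
match: 0->10, 1->0, 2->6, 3->17, 4->19 | applicable
match: 0->10, 1->6, 2->0, 3->19, 4->17 | applicable
count: 2
applicable_count: 2


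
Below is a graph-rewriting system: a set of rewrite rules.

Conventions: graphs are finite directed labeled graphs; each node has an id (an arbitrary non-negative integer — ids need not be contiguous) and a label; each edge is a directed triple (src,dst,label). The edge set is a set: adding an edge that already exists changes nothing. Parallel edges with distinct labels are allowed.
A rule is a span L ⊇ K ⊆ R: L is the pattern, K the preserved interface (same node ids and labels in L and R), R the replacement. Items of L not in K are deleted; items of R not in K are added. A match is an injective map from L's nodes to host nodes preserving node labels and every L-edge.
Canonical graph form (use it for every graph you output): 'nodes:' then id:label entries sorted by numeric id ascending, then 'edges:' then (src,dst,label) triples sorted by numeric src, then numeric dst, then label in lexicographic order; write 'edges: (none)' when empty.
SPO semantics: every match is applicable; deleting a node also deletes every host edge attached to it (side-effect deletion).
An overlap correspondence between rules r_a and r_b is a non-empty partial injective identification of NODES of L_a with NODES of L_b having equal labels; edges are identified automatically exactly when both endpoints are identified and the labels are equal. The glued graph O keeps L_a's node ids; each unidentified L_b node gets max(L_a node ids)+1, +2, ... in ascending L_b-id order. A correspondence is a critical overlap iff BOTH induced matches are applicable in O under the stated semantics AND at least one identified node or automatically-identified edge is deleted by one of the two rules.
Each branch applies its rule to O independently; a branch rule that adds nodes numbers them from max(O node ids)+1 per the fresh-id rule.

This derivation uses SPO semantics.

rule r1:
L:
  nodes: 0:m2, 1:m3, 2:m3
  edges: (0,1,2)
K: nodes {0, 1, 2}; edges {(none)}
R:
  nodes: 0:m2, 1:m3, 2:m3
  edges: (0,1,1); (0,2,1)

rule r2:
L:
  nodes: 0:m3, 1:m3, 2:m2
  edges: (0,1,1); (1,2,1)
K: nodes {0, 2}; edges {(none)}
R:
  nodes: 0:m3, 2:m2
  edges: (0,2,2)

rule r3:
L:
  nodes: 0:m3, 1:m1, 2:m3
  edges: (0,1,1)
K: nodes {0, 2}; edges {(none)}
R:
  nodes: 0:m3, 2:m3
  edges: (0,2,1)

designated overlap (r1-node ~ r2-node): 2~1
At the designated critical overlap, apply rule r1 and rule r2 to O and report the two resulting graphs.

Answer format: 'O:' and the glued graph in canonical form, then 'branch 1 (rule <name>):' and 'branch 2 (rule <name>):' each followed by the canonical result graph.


O:
nodes: 0:m2, 1:m3, 2:m3, 3:m3, 4:m2
edges: (0,1,2); (2,4,1); (3,2,1)
branch 1 (rule r1):
nodes: 0:m2, 1:m3, 2:m3, 3:m3, 4:m2
edges: (0,1,1); (0,2,1); (2,4,1); (3,2,1)
branch 2 (rule r2):
nodes: 0:m2, 1:m3, 3:m3, 4:m2
edges: (0,1,2); (3,4,2)


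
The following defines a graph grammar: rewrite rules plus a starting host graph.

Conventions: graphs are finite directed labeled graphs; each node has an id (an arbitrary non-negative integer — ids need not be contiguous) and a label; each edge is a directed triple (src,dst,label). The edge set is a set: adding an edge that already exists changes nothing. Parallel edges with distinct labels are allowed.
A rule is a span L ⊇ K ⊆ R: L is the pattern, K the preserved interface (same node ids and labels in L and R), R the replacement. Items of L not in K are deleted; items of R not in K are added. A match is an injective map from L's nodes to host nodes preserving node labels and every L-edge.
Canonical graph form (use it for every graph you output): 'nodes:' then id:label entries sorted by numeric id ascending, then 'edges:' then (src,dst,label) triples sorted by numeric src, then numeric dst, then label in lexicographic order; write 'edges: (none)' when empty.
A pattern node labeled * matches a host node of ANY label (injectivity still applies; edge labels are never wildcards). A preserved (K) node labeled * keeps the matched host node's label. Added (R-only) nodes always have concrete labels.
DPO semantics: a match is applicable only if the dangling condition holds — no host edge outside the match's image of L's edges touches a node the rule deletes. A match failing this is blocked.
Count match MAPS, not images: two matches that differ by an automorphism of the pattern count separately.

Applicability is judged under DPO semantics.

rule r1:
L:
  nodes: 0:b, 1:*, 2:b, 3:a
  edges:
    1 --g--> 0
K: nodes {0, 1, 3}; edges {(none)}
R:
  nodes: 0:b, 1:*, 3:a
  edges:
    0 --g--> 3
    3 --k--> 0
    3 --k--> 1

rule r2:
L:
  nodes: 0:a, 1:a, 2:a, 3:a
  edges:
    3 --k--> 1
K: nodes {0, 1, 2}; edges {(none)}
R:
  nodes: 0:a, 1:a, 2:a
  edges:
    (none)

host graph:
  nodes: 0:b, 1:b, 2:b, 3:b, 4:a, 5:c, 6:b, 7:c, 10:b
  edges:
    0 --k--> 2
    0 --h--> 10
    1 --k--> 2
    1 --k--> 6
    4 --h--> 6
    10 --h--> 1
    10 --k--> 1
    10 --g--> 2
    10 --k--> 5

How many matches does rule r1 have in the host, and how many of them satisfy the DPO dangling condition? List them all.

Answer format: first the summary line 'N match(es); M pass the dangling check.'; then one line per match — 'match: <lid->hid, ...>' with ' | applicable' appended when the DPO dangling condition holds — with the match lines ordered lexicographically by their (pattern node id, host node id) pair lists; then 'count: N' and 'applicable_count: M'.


4 match(es); 1 pass the dangling check.
match: 0->2, 1->10, 2->0, 3->4
match: 0->2, 1->10, 2->1, 3->4
match: 0->2, 1->10, 2->3, 3->4 | applicable
match: 0->2, 1->10, 2->6, 3->4
count: 4
applicable_count: 1
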